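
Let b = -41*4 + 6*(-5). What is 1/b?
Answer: -1/194 ≈ -0.0051546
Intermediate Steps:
b = -194 (b = -164 - 30 = -194)
1/b = 1/(-194) = -1/194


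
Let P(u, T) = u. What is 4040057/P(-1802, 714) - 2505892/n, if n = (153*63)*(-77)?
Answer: -176119224011/78673518 ≈ -2238.6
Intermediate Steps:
n = -742203 (n = 9639*(-77) = -742203)
4040057/P(-1802, 714) - 2505892/n = 4040057/(-1802) - 2505892/(-742203) = 4040057*(-1/1802) - 2505892*(-1/742203) = -4040057/1802 + 2505892/742203 = -176119224011/78673518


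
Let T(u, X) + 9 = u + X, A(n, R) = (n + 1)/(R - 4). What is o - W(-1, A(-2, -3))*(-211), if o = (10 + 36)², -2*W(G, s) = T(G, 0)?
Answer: 3171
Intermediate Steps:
A(n, R) = (1 + n)/(-4 + R)
T(u, X) = -9 + X + u (T(u, X) = -9 + (u + X) = -9 + (X + u) = -9 + X + u)
W(G, s) = 9/2 - G/2 (W(G, s) = -(-9 + 0 + G)/2 = -(-9 + G)/2 = 9/2 - G/2)
o = 2116 (o = 46² = 2116)
o - W(-1, A(-2, -3))*(-211) = 2116 - (9/2 - ½*(-1))*(-211) = 2116 - (9/2 + ½)*(-211) = 2116 - 5*(-211) = 2116 - 1*(-1055) = 2116 + 1055 = 3171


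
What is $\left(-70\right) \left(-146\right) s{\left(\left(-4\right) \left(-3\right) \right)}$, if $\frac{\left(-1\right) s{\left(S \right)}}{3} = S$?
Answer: $-367920$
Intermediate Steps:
$s{\left(S \right)} = - 3 S$
$\left(-70\right) \left(-146\right) s{\left(\left(-4\right) \left(-3\right) \right)} = \left(-70\right) \left(-146\right) \left(- 3 \left(\left(-4\right) \left(-3\right)\right)\right) = 10220 \left(\left(-3\right) 12\right) = 10220 \left(-36\right) = -367920$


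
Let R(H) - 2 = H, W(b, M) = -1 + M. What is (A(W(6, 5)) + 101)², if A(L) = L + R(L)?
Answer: 12321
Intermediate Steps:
R(H) = 2 + H
A(L) = 2 + 2*L (A(L) = L + (2 + L) = 2 + 2*L)
(A(W(6, 5)) + 101)² = ((2 + 2*(-1 + 5)) + 101)² = ((2 + 2*4) + 101)² = ((2 + 8) + 101)² = (10 + 101)² = 111² = 12321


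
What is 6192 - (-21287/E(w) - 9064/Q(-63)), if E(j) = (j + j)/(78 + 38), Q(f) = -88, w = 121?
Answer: 1971415/121 ≈ 16293.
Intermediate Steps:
E(j) = j/58 (E(j) = (2*j)/116 = (2*j)*(1/116) = j/58)
6192 - (-21287/E(w) - 9064/Q(-63)) = 6192 - (-21287/((1/58)*121) - 9064/(-88)) = 6192 - (-21287/121/58 - 9064*(-1/88)) = 6192 - (-21287*58/121 + 103) = 6192 - (-1234646/121 + 103) = 6192 - 1*(-1222183/121) = 6192 + 1222183/121 = 1971415/121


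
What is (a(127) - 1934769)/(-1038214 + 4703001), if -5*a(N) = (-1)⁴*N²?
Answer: -1384282/2617705 ≈ -0.52882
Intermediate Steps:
a(N) = -N²/5 (a(N) = -(-1)⁴*N²/5 = -N²/5)
(a(127) - 1934769)/(-1038214 + 4703001) = (-⅕*127² - 1934769)/(-1038214 + 4703001) = (-⅕*16129 - 1934769)/3664787 = (-16129/5 - 1934769)*(1/3664787) = -9689974/5*1/3664787 = -1384282/2617705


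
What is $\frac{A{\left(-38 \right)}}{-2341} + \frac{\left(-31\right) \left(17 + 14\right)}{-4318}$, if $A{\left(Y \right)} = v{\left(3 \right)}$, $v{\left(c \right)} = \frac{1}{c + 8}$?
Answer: $\frac{24742393}{111192818} \approx 0.22252$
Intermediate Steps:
$v{\left(c \right)} = \frac{1}{8 + c}$
$A{\left(Y \right)} = \frac{1}{11}$ ($A{\left(Y \right)} = \frac{1}{8 + 3} = \frac{1}{11}$)
$\frac{A{\left(-38 \right)}}{-2341} + \frac{\left(-31\right) \left(17 + 14\right)}{-4318} = \frac{1}{11 \left(-2341\right)} + \frac{\left(-31\right) \left(17 + 14\right)}{-4318} = \frac{1}{11} \left(- \frac{1}{2341}\right) + \left(-31\right) 31 \left(- \frac{1}{4318}\right) = - \frac{1}{25751} - - \frac{961}{4318} = - \frac{1}{25751} + \frac{961}{4318} = \frac{24742393}{111192818}$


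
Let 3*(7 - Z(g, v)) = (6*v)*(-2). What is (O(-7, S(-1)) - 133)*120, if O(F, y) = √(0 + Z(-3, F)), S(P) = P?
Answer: -15960 + 120*I*√21 ≈ -15960.0 + 549.91*I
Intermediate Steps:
Z(g, v) = 7 + 4*v (Z(g, v) = 7 - 6*v*(-2)/3 = 7 - (-4)*v = 7 + 4*v)
O(F, y) = √(7 + 4*F) (O(F, y) = √(0 + (7 + 4*F)) = √(7 + 4*F))
(O(-7, S(-1)) - 133)*120 = (√(7 + 4*(-7)) - 133)*120 = (√(7 - 28) - 133)*120 = (√(-21) - 133)*120 = (I*√21 - 133)*120 = (-133 + I*√21)*120 = -15960 + 120*I*√21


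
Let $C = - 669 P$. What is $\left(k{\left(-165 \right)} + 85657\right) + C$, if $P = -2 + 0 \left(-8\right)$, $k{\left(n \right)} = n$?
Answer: $86830$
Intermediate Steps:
$P = -2$ ($P = -2 + 0 = -2$)
$C = 1338$ ($C = \left(-669\right) \left(-2\right) = 1338$)
$\left(k{\left(-165 \right)} + 85657\right) + C = \left(-165 + 85657\right) + 1338 = 85492 + 1338 = 86830$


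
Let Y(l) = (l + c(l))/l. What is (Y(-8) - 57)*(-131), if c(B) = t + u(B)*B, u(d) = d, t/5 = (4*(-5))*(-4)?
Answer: 14934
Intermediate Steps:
t = 400 (t = 5*((4*(-5))*(-4)) = 5*(-20*(-4)) = 5*80 = 400)
c(B) = 400 + B² (c(B) = 400 + B*B = 400 + B²)
Y(l) = (400 + l + l²)/l (Y(l) = (l + (400 + l²))/l = (400 + l + l²)/l)
(Y(-8) - 57)*(-131) = ((1 - 8 + 400/(-8)) - 57)*(-131) = ((1 - 8 + 400*(-⅛)) - 57)*(-131) = ((1 - 8 - 50) - 57)*(-131) = (-57 - 57)*(-131) = -114*(-131) = 14934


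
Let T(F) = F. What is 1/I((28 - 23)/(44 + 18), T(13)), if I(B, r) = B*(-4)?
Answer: -31/10 ≈ -3.1000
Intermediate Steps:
I(B, r) = -4*B
1/I((28 - 23)/(44 + 18), T(13)) = 1/(-4*(28 - 23)/(44 + 18)) = 1/(-20/62) = 1/(-4*5/62) = 1/(-10/31) = -31/10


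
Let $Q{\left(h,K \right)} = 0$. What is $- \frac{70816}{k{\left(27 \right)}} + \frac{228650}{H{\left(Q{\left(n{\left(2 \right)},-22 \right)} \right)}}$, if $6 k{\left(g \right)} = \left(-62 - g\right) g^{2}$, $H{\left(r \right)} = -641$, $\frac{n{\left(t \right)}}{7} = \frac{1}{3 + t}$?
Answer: $- \frac{4854227438}{13862907} \approx -350.16$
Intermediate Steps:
$n{\left(t \right)} = \frac{7}{3 + t}$
$k{\left(g \right)} = \frac{g^{2} \left(-62 - g\right)}{6}$ ($k{\left(g \right)} = \frac{\left(-62 - g\right) g^{2}}{6} = \frac{g^{2} \left(-62 - g\right)}{6}$)
$- \frac{70816}{k{\left(27 \right)}} + \frac{228650}{H{\left(Q{\left(n{\left(2 \right)},-22 \right)} \right)}} = - \frac{70816}{\frac{1}{6} \cdot 27^{2} \left(-62 - 27\right)} + \frac{228650}{-641} = - \frac{70816}{\frac{1}{6} \cdot 729 \left(-62 - 27\right)} + 228650 \left(- \frac{1}{641}\right) = - \frac{70816}{\frac{1}{6} \cdot 729 \left(-89\right)} - \frac{228650}{641} = - \frac{70816}{- \frac{21627}{2}} - \frac{228650}{641} = \left(-70816\right) \left(- \frac{2}{21627}\right) - \frac{228650}{641} = \frac{141632}{21627} - \frac{228650}{641} = - \frac{4854227438}{13862907}$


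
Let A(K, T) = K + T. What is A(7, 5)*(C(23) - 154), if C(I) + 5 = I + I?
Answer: -1356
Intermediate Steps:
C(I) = -5 + 2*I (C(I) = -5 + (I + I) = -5 + 2*I)
A(7, 5)*(C(23) - 154) = (7 + 5)*((-5 + 2*23) - 154) = 12*((-5 + 46) - 154) = 12*(41 - 154) = 12*(-113) = -1356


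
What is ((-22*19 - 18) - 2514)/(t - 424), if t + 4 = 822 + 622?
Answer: -1475/508 ≈ -2.9035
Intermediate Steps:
t = 1440 (t = -4 + (822 + 622) = -4 + 1444 = 1440)
((-22*19 - 18) - 2514)/(t - 424) = ((-22*19 - 18) - 2514)/(1440 - 424) = ((-418 - 18) - 2514)/1016 = (-436 - 2514)*(1/1016) = -2950*1/1016 = -1475/508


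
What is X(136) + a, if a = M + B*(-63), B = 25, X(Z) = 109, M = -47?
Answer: -1513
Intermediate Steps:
a = -1622 (a = -47 + 25*(-63) = -47 - 1575 = -1622)
X(136) + a = 109 - 1622 = -1513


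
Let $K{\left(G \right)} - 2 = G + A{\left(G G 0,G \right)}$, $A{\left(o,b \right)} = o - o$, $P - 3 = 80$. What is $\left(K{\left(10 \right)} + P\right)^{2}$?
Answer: $9025$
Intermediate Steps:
$P = 83$ ($P = 3 + 80 = 83$)
$A{\left(o,b \right)} = 0$
$K{\left(G \right)} = 2 + G$ ($K{\left(G \right)} = 2 + \left(G + 0\right) = 2 + G$)
$\left(K{\left(10 \right)} + P\right)^{2} = \left(\left(2 + 10\right) + 83\right)^{2} = \left(12 + 83\right)^{2} = 95^{2} = 9025$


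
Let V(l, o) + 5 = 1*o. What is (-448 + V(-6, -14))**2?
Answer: 218089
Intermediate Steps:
V(l, o) = -5 + o (V(l, o) = -5 + 1*o = -5 + o)
(-448 + V(-6, -14))**2 = (-448 + (-5 - 14))**2 = (-448 - 19)**2 = (-467)**2 = 218089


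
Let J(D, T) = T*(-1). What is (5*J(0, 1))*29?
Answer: -145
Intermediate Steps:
J(D, T) = -T
(5*J(0, 1))*29 = (5*(-1*1))*29 = (5*(-1))*29 = -5*29 = -145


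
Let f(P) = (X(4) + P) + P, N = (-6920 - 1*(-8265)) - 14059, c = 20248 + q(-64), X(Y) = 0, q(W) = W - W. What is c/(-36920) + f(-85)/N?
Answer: -1207484/2256735 ≈ -0.53506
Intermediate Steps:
q(W) = 0
c = 20248 (c = 20248 + 0 = 20248)
N = -12714 (N = (-6920 + 8265) - 14059 = 1345 - 14059 = -12714)
f(P) = 2*P (f(P) = (0 + P) + P = P + P = 2*P)
c/(-36920) + f(-85)/N = 20248/(-36920) + (2*(-85))/(-12714) = 20248*(-1/36920) - 170*(-1/12714) = -2531/4615 + 85/6357 = -1207484/2256735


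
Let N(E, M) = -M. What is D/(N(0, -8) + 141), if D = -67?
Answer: -67/149 ≈ -0.44966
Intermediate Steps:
D/(N(0, -8) + 141) = -67/(-1*(-8) + 141) = -67/(8 + 141) = -67/149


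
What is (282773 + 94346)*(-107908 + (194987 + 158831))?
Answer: 92737333290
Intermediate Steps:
(282773 + 94346)*(-107908 + (194987 + 158831)) = 377119*(-107908 + 353818) = 377119*245910 = 92737333290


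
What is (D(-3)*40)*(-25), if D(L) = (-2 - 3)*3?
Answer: 15000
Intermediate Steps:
D(L) = -15 (D(L) = -5*3 = -15)
(D(-3)*40)*(-25) = -15*40*(-25) = -600*(-25) = 15000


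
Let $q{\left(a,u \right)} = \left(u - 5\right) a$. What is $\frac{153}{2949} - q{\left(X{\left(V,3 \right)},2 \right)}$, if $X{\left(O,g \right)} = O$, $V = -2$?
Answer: $- \frac{5847}{983} \approx -5.9481$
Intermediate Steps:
$q{\left(a,u \right)} = a \left(-5 + u\right)$ ($q{\left(a,u \right)} = \left(-5 + u\right) a = a \left(-5 + u\right)$)
$\frac{153}{2949} - q{\left(X{\left(V,3 \right)},2 \right)} = \frac{153}{2949} - - 2 \left(-5 + 2\right) = 153 \cdot \frac{1}{2949} - \left(-2\right) \left(-3\right) = \frac{51}{983} - 6 = - \frac{5847}{983}$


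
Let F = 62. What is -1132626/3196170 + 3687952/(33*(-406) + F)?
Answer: -245883880087/888002565 ≈ -276.90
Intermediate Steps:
-1132626/3196170 + 3687952/(33*(-406) + F) = -1132626/3196170 + 3687952/(33*(-406) + 62) = -1132626*1/3196170 + 3687952/(-13398 + 62) = -188771/532695 + 3687952/(-13336) = -188771/532695 + 3687952*(-1/13336) = -188771/532695 - 460994/1667 = -245883880087/888002565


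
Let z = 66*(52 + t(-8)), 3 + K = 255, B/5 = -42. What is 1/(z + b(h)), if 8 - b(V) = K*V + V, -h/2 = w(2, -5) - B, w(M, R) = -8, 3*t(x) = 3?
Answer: 1/105718 ≈ 9.4591e-6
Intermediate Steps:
B = -210 (B = 5*(-42) = -210)
t(x) = 1 (t(x) = (1/3)*3 = 1)
K = 252 (K = -3 + 255 = 252)
h = -404 (h = -2*(-8 - 1*(-210)) = -2*(-8 + 210) = -2*202 = -404)
b(V) = 8 - 253*V (b(V) = 8 - (252*V + V) = 8 - 253*V)
z = 3498 (z = 66*(52 + 1) = 66*53 = 3498)
1/(z + b(h)) = 1/(3498 + (8 - 253*(-404))) = 1/(3498 + (8 + 102212)) = 1/(3498 + 102220) = 1/105718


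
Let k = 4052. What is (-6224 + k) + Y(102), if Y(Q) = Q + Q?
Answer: -1968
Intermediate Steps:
Y(Q) = 2*Q
(-6224 + k) + Y(102) = (-6224 + 4052) + 2*102 = -2172 + 204 = -1968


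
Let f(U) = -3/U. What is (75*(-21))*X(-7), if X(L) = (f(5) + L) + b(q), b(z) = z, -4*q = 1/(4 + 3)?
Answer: 48105/4 ≈ 12026.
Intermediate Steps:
q = -1/28 (q = -1/(4*(4 + 3)) = -¼/7 = -¼*⅐ = -1/28 ≈ -0.035714)
X(L) = -89/140 + L (X(L) = (-3/5 + L) - 1/28 = (-3*⅕ + L) - 1/28 = (-⅗ + L) - 1/28 = -89/140 + L)
(75*(-21))*X(-7) = (75*(-21))*(-89/140 - 7) = -1575*(-1069/140) = 48105/4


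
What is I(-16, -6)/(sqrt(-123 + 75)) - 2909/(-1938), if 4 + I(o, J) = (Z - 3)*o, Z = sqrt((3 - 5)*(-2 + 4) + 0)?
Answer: 2909/1938 + I*sqrt(3)*(-11 + 8*I)/3 ≈ -3.1178 - 6.3509*I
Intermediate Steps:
Z = 2*I (Z = sqrt(-2*2 + 0) = sqrt(-4 + 0) = sqrt(-4) = 2*I ≈ 2.0*I)
I(o, J) = -4 + o*(-3 + 2*I) (I(o, J) = -4 + (2*I - 3)*o = -4 + (-3 + 2*I)*o = -4 + o*(-3 + 2*I))
I(-16, -6)/(sqrt(-123 + 75)) - 2909/(-1938) = (-4 - 16*(-3 + 2*I))/(sqrt(-123 + 75)) - 2909/(-1938) = (-4 + (48 - 32*I))/(sqrt(-48)) - 2909*(-1/1938) = (44 - 32*I)/((4*I*sqrt(3))) + 2909/1938 = (44 - 32*I)*(-I*sqrt(3)/12) + 2909/1938 = -I*sqrt(3)*(44 - 32*I)/12 + 2909/1938 = 2909/1938 - I*sqrt(3)*(44 - 32*I)/12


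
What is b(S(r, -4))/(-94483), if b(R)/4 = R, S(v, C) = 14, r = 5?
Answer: -56/94483 ≈ -0.00059270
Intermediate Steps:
b(R) = 4*R
b(S(r, -4))/(-94483) = (4*14)/(-94483) = 56*(-1/94483) = -56/94483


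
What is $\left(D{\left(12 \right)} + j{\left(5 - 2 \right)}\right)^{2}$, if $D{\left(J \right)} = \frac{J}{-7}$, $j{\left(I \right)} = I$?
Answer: $\frac{81}{49} \approx 1.6531$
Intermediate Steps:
$D{\left(J \right)} = - \frac{J}{7}$ ($D{\left(J \right)} = J \left(- \frac{1}{7}\right) = - \frac{J}{7}$)
$\left(D{\left(12 \right)} + j{\left(5 - 2 \right)}\right)^{2} = \left(\left(- \frac{1}{7}\right) 12 + \left(5 - 2\right)\right)^{2} = \left(- \frac{12}{7} + 3\right)^{2} = \left(\frac{9}{7}\right)^{2} = \frac{81}{49}$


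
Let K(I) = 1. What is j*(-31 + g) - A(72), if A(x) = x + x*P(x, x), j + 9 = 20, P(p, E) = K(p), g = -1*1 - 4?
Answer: -540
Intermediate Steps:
g = -5 (g = -1 - 4 = -5)
P(p, E) = 1
j = 11 (j = -9 + 20 = 11)
A(x) = 2*x (A(x) = x + x*1 = x + x = 2*x)
j*(-31 + g) - A(72) = 11*(-31 - 5) - 2*72 = 11*(-36) - 1*144 = -396 - 144 = -540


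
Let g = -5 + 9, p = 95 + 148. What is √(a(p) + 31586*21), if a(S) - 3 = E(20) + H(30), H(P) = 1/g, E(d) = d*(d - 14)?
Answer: √2653717/2 ≈ 814.51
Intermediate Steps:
p = 243
E(d) = d*(-14 + d)
g = 4
H(P) = ¼ (H(P) = 1/4 = ¼)
a(S) = 493/4 (a(S) = 3 + (20*(-14 + 20) + ¼) = 3 + (20*6 + ¼) = 3 + (120 + ¼) = 3 + 481/4 = 493/4)
√(a(p) + 31586*21) = √(493/4 + 31586*21) = √(493/4 + 663306) = √(2653717/4) = √2653717/2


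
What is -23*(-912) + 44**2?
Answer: 22912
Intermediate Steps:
-23*(-912) + 44**2 = 20976 + 1936 = 22912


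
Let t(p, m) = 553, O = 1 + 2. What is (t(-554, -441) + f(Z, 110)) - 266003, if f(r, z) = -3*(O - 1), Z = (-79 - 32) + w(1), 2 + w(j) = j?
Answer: -265456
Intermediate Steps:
w(j) = -2 + j
O = 3
Z = -112 (Z = (-79 - 32) + (-2 + 1) = -111 - 1 = -112)
f(r, z) = -6 (f(r, z) = -3*(3 - 1) = -3*2 = -6)
(t(-554, -441) + f(Z, 110)) - 266003 = (553 - 6) - 266003 = 547 - 266003 = -265456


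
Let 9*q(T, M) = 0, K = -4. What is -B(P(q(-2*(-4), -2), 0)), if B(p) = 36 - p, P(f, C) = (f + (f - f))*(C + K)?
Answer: -36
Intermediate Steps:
q(T, M) = 0 (q(T, M) = (⅑)*0 = 0)
P(f, C) = f*(-4 + C) (P(f, C) = (f + (f - f))*(C - 4) = (f + 0)*(-4 + C) = f*(-4 + C))
-B(P(q(-2*(-4), -2), 0)) = -(36 - 0*(-4 + 0)) = -(36 - 0*(-4)) = -(36 - 1*0) = -(36 + 0) = -1*36 = -36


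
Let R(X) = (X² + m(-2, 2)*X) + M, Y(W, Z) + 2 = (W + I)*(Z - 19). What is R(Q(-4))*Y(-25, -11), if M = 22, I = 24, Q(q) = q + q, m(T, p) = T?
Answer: 2856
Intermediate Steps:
Q(q) = 2*q
Y(W, Z) = -2 + (-19 + Z)*(24 + W) (Y(W, Z) = -2 + (W + 24)*(Z - 19) = -2 + (24 + W)*(-19 + Z) = -2 + (-19 + Z)*(24 + W))
R(X) = 22 + X² - 2*X (R(X) = (X² - 2*X) + 22 = 22 + X² - 2*X)
R(Q(-4))*Y(-25, -11) = (22 + (2*(-4))² - 4*(-4))*(-458 - 19*(-25) + 24*(-11) - 25*(-11)) = (22 + (-8)² - 2*(-8))*(-458 + 475 - 264 + 275) = (22 + 64 + 16)*28 = 102*28 = 2856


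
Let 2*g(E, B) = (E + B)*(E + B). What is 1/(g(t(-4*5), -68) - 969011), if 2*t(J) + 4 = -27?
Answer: -8/7724199 ≈ -1.0357e-6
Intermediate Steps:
t(J) = -31/2 (t(J) = -2 + (½)*(-27) = -2 - 27/2 = -31/2)
g(E, B) = (B + E)²/2 (g(E, B) = ((E + B)*(E + B))/2 = ((B + E)*(B + E))/2 = (B + E)²/2)
1/(g(t(-4*5), -68) - 969011) = 1/((-68 - 31/2)²/2 - 969011) = 1/((-167/2)²/2 - 969011) = 1/((½)*(27889/4) - 969011) = 1/(27889/8 - 969011) = 1/(-7724199/8) = -8/7724199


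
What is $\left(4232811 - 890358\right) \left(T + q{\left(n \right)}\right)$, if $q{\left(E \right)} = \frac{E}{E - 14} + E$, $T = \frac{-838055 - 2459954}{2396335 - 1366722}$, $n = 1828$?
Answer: $\frac{438386881427583627}{71835307} \approx 6.1027 \cdot 10^{9}$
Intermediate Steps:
$T = - \frac{253693}{79201}$ ($T = - \frac{3298009}{1029613} = \left(-3298009\right) \frac{1}{1029613} = - \frac{253693}{79201} \approx -3.2032$)
$q{\left(E \right)} = E + \frac{E}{-14 + E}$ ($q{\left(E \right)} = \frac{E}{-14 + E} + E = E + \frac{E}{-14 + E}$)
$\left(4232811 - 890358\right) \left(T + q{\left(n \right)}\right) = \left(4232811 - 890358\right) \left(- \frac{253693}{79201} + \frac{1828 \left(-13 + 1828\right)}{-14 + 1828}\right) = 3342453 \left(- \frac{253693}{79201} + 1828 \cdot \frac{1}{1814} \cdot 1815\right) = 3342453 \left(- \frac{253693}{79201} + \frac{1658910}{907}\right) = 3342453 \cdot \frac{131157231359}{71835307} = \frac{438386881427583627}{71835307}$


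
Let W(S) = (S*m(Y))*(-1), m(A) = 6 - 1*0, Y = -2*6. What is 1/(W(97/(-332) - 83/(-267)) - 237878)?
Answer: -14774/3514411229 ≈ -4.2038e-6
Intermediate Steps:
Y = -12
m(A) = 6 (m(A) = 6 + 0 = 6)
W(S) = -6*S (W(S) = (S*6)*(-1) = (6*S)*(-1) = -6*S)
1/(W(97/(-332) - 83/(-267)) - 237878) = 1/(-6*(97/(-332) - 83/(-267)) - 237878) = 1/(-6*(97*(-1/332) - 83*(-1/267)) - 237878) = 1/(-6*(-97/332 + 83/267) - 237878) = 1/(-6*1657/88644 - 237878) = 1/(-1657/14774 - 237878) = 1/(-3514411229/14774) = -14774/3514411229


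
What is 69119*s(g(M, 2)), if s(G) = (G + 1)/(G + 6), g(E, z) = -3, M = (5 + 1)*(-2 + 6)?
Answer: -138238/3 ≈ -46079.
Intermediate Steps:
M = 24 (M = 6*4 = 24)
s(G) = (1 + G)/(6 + G)
69119*s(g(M, 2)) = 69119*((1 - 3)/(6 - 3)) = 69119*(-2/3) = 69119*((⅓)*(-2)) = 69119*(-⅔) = -138238/3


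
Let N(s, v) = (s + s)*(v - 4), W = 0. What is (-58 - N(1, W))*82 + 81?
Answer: -4019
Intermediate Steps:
N(s, v) = 2*s*(-4 + v) (N(s, v) = (2*s)*(-4 + v) = 2*s*(-4 + v))
(-58 - N(1, W))*82 + 81 = (-58 - 2*(-4 + 0))*82 + 81 = (-58 - 2*(-4))*82 + 81 = (-58 - 1*(-8))*82 + 81 = (-58 + 8)*82 + 81 = -50*82 + 81 = -4100 + 81 = -4019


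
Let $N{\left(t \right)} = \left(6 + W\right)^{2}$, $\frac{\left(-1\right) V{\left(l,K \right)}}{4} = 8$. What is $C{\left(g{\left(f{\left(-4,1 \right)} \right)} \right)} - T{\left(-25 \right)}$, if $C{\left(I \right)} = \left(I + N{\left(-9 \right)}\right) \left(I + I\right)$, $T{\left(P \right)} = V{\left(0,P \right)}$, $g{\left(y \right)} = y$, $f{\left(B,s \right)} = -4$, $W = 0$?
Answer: $-224$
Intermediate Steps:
$V{\left(l,K \right)} = -32$ ($V{\left(l,K \right)} = \left(-4\right) 8 = -32$)
$N{\left(t \right)} = 36$ ($N{\left(t \right)} = \left(6 + 0\right)^{2} = 6^{2} = 36$)
$T{\left(P \right)} = -32$
$C{\left(I \right)} = 2 I \left(36 + I\right)$ ($C{\left(I \right)} = \left(I + 36\right) \left(I + I\right) = \left(36 + I\right) 2 I = 2 I \left(36 + I\right)$)
$C{\left(g{\left(f{\left(-4,1 \right)} \right)} \right)} - T{\left(-25 \right)} = 2 \left(-4\right) \left(36 - 4\right) - -32 = 2 \left(-4\right) 32 + 32 = -256 + 32 = -224$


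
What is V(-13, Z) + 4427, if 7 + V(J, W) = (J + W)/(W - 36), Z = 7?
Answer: 128186/29 ≈ 4420.2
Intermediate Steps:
V(J, W) = -7 + (J + W)/(-36 + W) (V(J, W) = -7 + (J + W)/(W - 36) = -7 + (J + W)/(-36 + W))
V(-13, Z) + 4427 = (252 - 13 - 6*7)/(-36 + 7) + 4427 = (252 - 13 - 42)/(-29) + 4427 = -1/29*197 + 4427 = -197/29 + 4427 = 128186/29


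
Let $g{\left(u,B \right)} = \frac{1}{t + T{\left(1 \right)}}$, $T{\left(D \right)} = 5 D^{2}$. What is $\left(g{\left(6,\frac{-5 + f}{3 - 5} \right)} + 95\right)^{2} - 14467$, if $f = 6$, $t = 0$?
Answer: $- \frac{135099}{25} \approx -5404.0$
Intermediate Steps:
$g{\left(u,B \right)} = \frac{1}{5}$ ($g{\left(u,B \right)} = \frac{1}{0 + 5 \cdot 1^{2}} = \frac{1}{0 + 5 \cdot 1} = \frac{1}{0 + 5} = \frac{1}{5}$)
$\left(g{\left(6,\frac{-5 + f}{3 - 5} \right)} + 95\right)^{2} - 14467 = \left(\frac{1}{5} + 95\right)^{2} - 14467 = \left(\frac{476}{5}\right)^{2} - 14467 = \frac{226576}{25} - 14467 = - \frac{135099}{25}$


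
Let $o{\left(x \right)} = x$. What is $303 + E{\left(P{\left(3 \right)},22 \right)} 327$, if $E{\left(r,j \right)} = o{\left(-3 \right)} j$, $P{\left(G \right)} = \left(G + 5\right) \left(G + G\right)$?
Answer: $-21279$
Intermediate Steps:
$P{\left(G \right)} = 2 G \left(5 + G\right)$ ($P{\left(G \right)} = \left(5 + G\right) 2 G = 2 G \left(5 + G\right)$)
$E{\left(r,j \right)} = - 3 j$
$303 + E{\left(P{\left(3 \right)},22 \right)} 327 = 303 + \left(-3\right) 22 \cdot 327 = 303 - 21582 = -21279$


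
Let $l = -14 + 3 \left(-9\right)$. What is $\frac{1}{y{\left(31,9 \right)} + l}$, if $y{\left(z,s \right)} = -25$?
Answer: $- \frac{1}{66} \approx -0.015152$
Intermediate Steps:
$l = -41$ ($l = -14 - 27 = -41$)
$\frac{1}{y{\left(31,9 \right)} + l} = \frac{1}{-25 - 41} = \frac{1}{-66} = - \frac{1}{66}$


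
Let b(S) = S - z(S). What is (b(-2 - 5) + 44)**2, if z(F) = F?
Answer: 1936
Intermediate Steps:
b(S) = 0 (b(S) = S - S = 0)
(b(-2 - 5) + 44)**2 = (0 + 44)**2 = 44**2 = 1936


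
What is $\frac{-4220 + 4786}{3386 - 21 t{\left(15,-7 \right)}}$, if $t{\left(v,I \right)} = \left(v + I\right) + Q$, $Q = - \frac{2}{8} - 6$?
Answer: $\frac{2264}{13397} \approx 0.16899$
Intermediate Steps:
$Q = - \frac{25}{4}$ ($Q = \left(-2\right) \frac{1}{8} - 6 = - \frac{1}{4} - 6 = - \frac{25}{4} \approx -6.25$)
$t{\left(v,I \right)} = - \frac{25}{4} + I + v$ ($t{\left(v,I \right)} = \left(v + I\right) - \frac{25}{4} = \left(I + v\right) - \frac{25}{4} = - \frac{25}{4} + I + v$)
$\frac{-4220 + 4786}{3386 - 21 t{\left(15,-7 \right)}} = \frac{-4220 + 4786}{3386 - 21 \left(- \frac{25}{4} - 7 + 15\right)} = \frac{566}{3386 - \frac{147}{4}} = \frac{566}{\frac{13397}{4}} = 566 \cdot \frac{4}{13397} = \frac{2264}{13397}$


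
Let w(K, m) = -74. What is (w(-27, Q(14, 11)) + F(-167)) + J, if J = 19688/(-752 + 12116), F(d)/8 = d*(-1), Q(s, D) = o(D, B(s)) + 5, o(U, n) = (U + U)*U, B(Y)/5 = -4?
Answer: 3590264/2841 ≈ 1263.7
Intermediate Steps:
B(Y) = -20 (B(Y) = 5*(-4) = -20)
o(U, n) = 2*U² (o(U, n) = (2*U)*U = 2*U²)
Q(s, D) = 5 + 2*D² (Q(s, D) = 2*D² + 5 = 5 + 2*D²)
F(d) = -8*d (F(d) = 8*(d*(-1)) = 8*(-d) = -8*d)
J = 4922/2841 (J = 19688/11364 = 19688*(1/11364) = 4922/2841 ≈ 1.7325)
(w(-27, Q(14, 11)) + F(-167)) + J = (-74 - 8*(-167)) + 4922/2841 = (-74 + 1336) + 4922/2841 = 1262 + 4922/2841 = 3590264/2841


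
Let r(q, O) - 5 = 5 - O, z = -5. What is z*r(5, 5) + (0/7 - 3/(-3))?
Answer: -24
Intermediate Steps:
r(q, O) = 10 - O (r(q, O) = 5 + (5 - O) = 10 - O)
z*r(5, 5) + (0/7 - 3/(-3)) = -5*(10 - 1*5) + (0/7 - 3/(-3)) = -5*(10 - 5) + (0*(⅐) - 3*(-⅓)) = -5*5 + (0 + 1) = -25 + 1 = -24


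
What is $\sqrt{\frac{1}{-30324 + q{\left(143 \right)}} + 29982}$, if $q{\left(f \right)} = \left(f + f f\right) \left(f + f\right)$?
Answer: $\frac{\sqrt{257303578050816099}}{2929494} \approx 173.15$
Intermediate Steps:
$q{\left(f \right)} = 2 f \left(f + f^{2}\right)$ ($q{\left(f \right)} = \left(f + f^{2}\right) 2 f = 2 f \left(f + f^{2}\right)$)
$\sqrt{\frac{1}{-30324 + q{\left(143 \right)}} + 29982} = \sqrt{\frac{1}{-30324 + 2 \cdot 143^{2} \left(1 + 143\right)} + 29982} = \sqrt{\frac{1}{-30324 + 2 \cdot 20449 \cdot 144} + 29982} = \sqrt{\frac{1}{-30324 + 5889312} + 29982} = \sqrt{\frac{1}{5858988} + 29982} = \sqrt{\frac{175664178217}{5858988}} = \frac{\sqrt{257303578050816099}}{2929494}$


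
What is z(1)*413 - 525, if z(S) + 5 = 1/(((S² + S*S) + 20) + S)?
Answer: -59157/23 ≈ -2572.0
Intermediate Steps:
z(S) = -5 + 1/(20 + S + 2*S²) (z(S) = -5 + 1/(((S² + S*S) + 20) + S) = -5 + 1/(((S² + S²) + 20) + S) = -5 + 1/((2*S² + 20) + S) = -5 + 1/((20 + 2*S²) + S) = -5 + 1/(20 + S + 2*S²))
z(1)*413 - 525 = ((-99 - 10*1² - 5*1)/(20 + 1 + 2*1²))*413 - 525 = ((-99 - 10*1 - 5)/(20 + 1 + 2*1))*413 - 525 = ((-99 - 10 - 5)/(20 + 1 + 2))*413 - 525 = (-114/23)*413 - 525 = ((1/23)*(-114))*413 - 525 = -114/23*413 - 525 = -47082/23 - 525 = -59157/23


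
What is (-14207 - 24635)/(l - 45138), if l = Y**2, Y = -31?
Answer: 38842/44177 ≈ 0.87924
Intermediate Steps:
l = 961 (l = (-31)**2 = 961)
(-14207 - 24635)/(l - 45138) = (-14207 - 24635)/(961 - 45138) = -38842/(-44177) = -38842*(-1/44177) = 38842/44177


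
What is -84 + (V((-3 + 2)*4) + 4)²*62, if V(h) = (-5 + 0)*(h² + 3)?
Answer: 513338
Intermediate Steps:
V(h) = -15 - 5*h² (V(h) = -5*(3 + h²) = -15 - 5*h²)
-84 + (V((-3 + 2)*4) + 4)²*62 = -84 + ((-15 - 5*16*(-3 + 2)²) + 4)²*62 = -84 + ((-15 - 5*(-1*4)²) + 4)²*62 = -84 + ((-15 - 5*(-4)²) + 4)²*62 = -84 + ((-15 - 5*16) + 4)²*62 = -84 + ((-15 - 80) + 4)²*62 = -84 + (-95 + 4)²*62 = -84 + (-91)²*62 = -84 + 8281*62 = -84 + 513422 = 513338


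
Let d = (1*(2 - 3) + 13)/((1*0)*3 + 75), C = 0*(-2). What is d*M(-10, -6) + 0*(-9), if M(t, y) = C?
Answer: 0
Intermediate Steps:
C = 0
M(t, y) = 0
d = 4/25 (d = (1*(-1) + 13)/(0*3 + 75) = (-1 + 13)/(0 + 75) = 12/75 = 12*(1/75) = 4/25 ≈ 0.16000)
d*M(-10, -6) + 0*(-9) = (4/25)*0 + 0*(-9) = 0 + 0 = 0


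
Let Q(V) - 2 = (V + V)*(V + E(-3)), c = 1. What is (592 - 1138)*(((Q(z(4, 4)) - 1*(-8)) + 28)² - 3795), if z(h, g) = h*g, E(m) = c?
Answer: -182871234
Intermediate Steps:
E(m) = 1
z(h, g) = g*h
Q(V) = 2 + 2*V*(1 + V) (Q(V) = 2 + (V + V)*(V + 1) = 2 + (2*V)*(1 + V) = 2 + 2*V*(1 + V))
(592 - 1138)*(((Q(z(4, 4)) - 1*(-8)) + 28)² - 3795) = (592 - 1138)*((((2 + 2*(4*4) + 2*(4*4)²) - 1*(-8)) + 28)² - 3795) = -546*((((2 + 2*16 + 2*16²) + 8) + 28)² - 3795) = -546*((((2 + 32 + 2*256) + 8) + 28)² - 3795) = -546*((((2 + 32 + 512) + 8) + 28)² - 3795) = -546*(((546 + 8) + 28)² - 3795) = -546*((554 + 28)² - 3795) = -546*(582² - 3795) = -546*(338724 - 3795) = -546*334929 = -182871234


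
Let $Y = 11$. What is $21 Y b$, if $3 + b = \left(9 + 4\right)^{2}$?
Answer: $38346$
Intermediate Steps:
$b = 166$ ($b = -3 + \left(9 + 4\right)^{2} = -3 + 13^{2} = -3 + 169 = 166$)
$21 Y b = 21 \cdot 11 \cdot 166 = 231 \cdot 166 = 38346$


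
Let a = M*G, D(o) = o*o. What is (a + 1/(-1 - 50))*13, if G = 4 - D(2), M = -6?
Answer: -13/51 ≈ -0.25490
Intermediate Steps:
D(o) = o²
G = 0 (G = 4 - 1*2² = 4 - 1*4 = 4 - 4 = 0)
a = 0 (a = -6*0 = 0)
(a + 1/(-1 - 50))*13 = (0 + 1/(-1 - 50))*13 = (0 + 1/(-51))*13 = (0 - 1/51)*13 = -1/51*13 = -13/51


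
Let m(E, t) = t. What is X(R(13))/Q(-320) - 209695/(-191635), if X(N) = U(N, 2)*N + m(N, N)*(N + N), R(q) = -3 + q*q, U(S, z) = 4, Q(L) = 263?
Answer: 2148756709/10080001 ≈ 213.17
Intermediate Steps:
R(q) = -3 + q²
X(N) = 2*N² + 4*N (X(N) = 4*N + N*(N + N) = 4*N + N*(2*N) = 4*N + 2*N² = 2*N² + 4*N)
X(R(13))/Q(-320) - 209695/(-191635) = (2*(-3 + 13²)*(2 + (-3 + 13²)))/263 - 209695/(-191635) = (2*(-3 + 169)*(2 + (-3 + 169)))*(1/263) - 209695*(-1/191635) = (2*166*(2 + 166))*(1/263) + 41939/38327 = (2*166*168)*(1/263) + 41939/38327 = 55776*(1/263) + 41939/38327 = 55776/263 + 41939/38327 = 2148756709/10080001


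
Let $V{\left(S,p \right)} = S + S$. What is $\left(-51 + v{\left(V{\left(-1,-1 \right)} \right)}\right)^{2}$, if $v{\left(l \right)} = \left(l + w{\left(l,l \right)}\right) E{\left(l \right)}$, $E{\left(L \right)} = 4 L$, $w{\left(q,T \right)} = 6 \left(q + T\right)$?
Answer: $24649$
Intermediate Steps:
$w{\left(q,T \right)} = 6 T + 6 q$ ($w{\left(q,T \right)} = 6 \left(T + q\right) = 6 T + 6 q$)
$V{\left(S,p \right)} = 2 S$
$v{\left(l \right)} = 52 l^{2}$ ($v{\left(l \right)} = \left(l + \left(6 l + 6 l\right)\right) 4 l = \left(l + 12 l\right) 4 l = 13 l 4 l = 52 l^{2}$)
$\left(-51 + v{\left(V{\left(-1,-1 \right)} \right)}\right)^{2} = \left(-51 + 52 \left(2 \left(-1\right)\right)^{2}\right)^{2} = \left(-51 + 52 \left(-2\right)^{2}\right)^{2} = \left(-51 + 52 \cdot 4\right)^{2} = \left(-51 + 208\right)^{2} = 157^{2} = 24649$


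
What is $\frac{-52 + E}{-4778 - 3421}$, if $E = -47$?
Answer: $\frac{11}{911} \approx 0.012075$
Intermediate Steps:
$\frac{-52 + E}{-4778 - 3421} = \frac{-52 - 47}{-4778 - 3421} = - \frac{99}{-8199} = \left(-99\right) \left(- \frac{1}{8199}\right) = \frac{11}{911}$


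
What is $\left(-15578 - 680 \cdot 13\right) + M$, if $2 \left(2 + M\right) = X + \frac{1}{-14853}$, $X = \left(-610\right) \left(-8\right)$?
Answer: $- \frac{652937881}{29706} \approx -21980.0$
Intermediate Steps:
$X = 4880$
$M = \frac{72423227}{29706}$ ($M = -2 + \frac{4880 + \frac{1}{-14853}}{2} = -2 + \frac{4880 - \frac{1}{14853}}{2} = -2 + \frac{1}{2} \cdot \frac{72482639}{14853} = -2 + \frac{72482639}{29706} = \frac{72423227}{29706} \approx 2438.0$)
$\left(-15578 - 680 \cdot 13\right) + M = \left(-15578 - 680 \cdot 13\right) + \frac{72423227}{29706} = \left(-15578 - 8840\right) + \frac{72423227}{29706} = -24418 + \frac{72423227}{29706} = - \frac{652937881}{29706}$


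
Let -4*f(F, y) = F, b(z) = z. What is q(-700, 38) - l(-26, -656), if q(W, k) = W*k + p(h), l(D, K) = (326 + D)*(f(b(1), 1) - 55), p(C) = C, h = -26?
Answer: -10051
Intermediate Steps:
f(F, y) = -F/4
l(D, K) = -36023/2 - 221*D/4 (l(D, K) = (326 + D)*(-1/4*1 - 55) = (326 + D)*(-1/4 - 55) = (326 + D)*(-221/4) = -36023/2 - 221*D/4)
q(W, k) = -26 + W*k (q(W, k) = W*k - 26 = -26 + W*k)
q(-700, 38) - l(-26, -656) = (-26 - 700*38) - (-36023/2 - 221/4*(-26)) = (-26 - 26600) - (-36023/2 + 2873/2) = -26626 - 1*(-16575) = -26626 + 16575 = -10051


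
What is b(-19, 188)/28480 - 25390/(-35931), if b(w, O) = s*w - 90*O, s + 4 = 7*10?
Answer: 35048603/511657440 ≈ 0.068500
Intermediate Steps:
s = 66 (s = -4 + 7*10 = -4 + 70 = 66)
b(w, O) = -90*O + 66*w (b(w, O) = 66*w - 90*O = -90*O + 66*w)
b(-19, 188)/28480 - 25390/(-35931) = (-90*188 + 66*(-19))/28480 - 25390/(-35931) = (-16920 - 1254)*(1/28480) - 25390*(-1/35931) = -18174*1/28480 + 25390/35931 = -9087/14240 + 25390/35931 = 35048603/511657440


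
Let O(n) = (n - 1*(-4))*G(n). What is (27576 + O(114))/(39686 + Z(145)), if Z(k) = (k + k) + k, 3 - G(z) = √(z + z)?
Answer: 27930/40121 - 236*√57/40121 ≈ 0.65173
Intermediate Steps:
G(z) = 3 - √2*√z (G(z) = 3 - √(z + z) = 3 - √(2*z) = 3 - √2*√z)
Z(k) = 3*k (Z(k) = 2*k + k = 3*k)
O(n) = (3 - √2*√n)*(4 + n) (O(n) = (n - 1*(-4))*(3 - √2*√n) = (n + 4)*(3 - √2*√n) = (4 + n)*(3 - √2*√n) = (3 - √2*√n)*(4 + n))
(27576 + O(114))/(39686 + Z(145)) = (27576 - (-3 + √2*√114)*(4 + 114))/(39686 + 3*145) = (27576 - 1*(-3 + 2*√57)*118)/(39686 + 435) = (27576 + (354 - 236*√57))/40121 = (27930 - 236*√57)*(1/40121) = 27930/40121 - 236*√57/40121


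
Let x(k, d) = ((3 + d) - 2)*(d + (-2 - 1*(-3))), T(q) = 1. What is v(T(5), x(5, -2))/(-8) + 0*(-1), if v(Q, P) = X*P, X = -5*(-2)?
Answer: -5/4 ≈ -1.2500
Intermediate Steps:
x(k, d) = (1 + d)² (x(k, d) = (1 + d)*(d + (-2 + 3)) = (1 + d)*(d + 1) = (1 + d)*(1 + d) = (1 + d)²)
X = 10
v(Q, P) = 10*P
v(T(5), x(5, -2))/(-8) + 0*(-1) = (10*(1 - 2)²)/(-8) + 0*(-1) = (10*(-1)²)*(-⅛) + 0 = (10*1)*(-⅛) + 0 = 10*(-⅛) + 0 = -5/4 + 0 = -5/4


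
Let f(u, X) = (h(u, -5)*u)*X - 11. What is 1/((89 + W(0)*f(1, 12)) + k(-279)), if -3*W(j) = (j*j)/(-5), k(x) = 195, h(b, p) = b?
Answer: 1/284 ≈ 0.0035211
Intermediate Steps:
f(u, X) = -11 + X*u² (f(u, X) = (u*u)*X - 11 = u²*X - 11 = X*u² - 11 = -11 + X*u²)
W(j) = j²/15 (W(j) = -j*j/(3*(-5)) = -j²*(-1)/(3*5) = -(-1)*j²/15 = j²/15)
1/((89 + W(0)*f(1, 12)) + k(-279)) = 1/((89 + ((1/15)*0²)*(-11 + 12*1²)) + 195) = 1/((89 + ((1/15)*0)*(-11 + 12*1)) + 195) = 1/((89 + 0*(-11 + 12)) + 195) = 1/((89 + 0*1) + 195) = 1/((89 + 0) + 195) = 1/(89 + 195) = 1/284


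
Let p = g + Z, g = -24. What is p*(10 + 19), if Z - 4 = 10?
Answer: -290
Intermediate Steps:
Z = 14 (Z = 4 + 10 = 14)
p = -10 (p = -24 + 14 = -10)
p*(10 + 19) = -10*(10 + 19) = -10*29 = -290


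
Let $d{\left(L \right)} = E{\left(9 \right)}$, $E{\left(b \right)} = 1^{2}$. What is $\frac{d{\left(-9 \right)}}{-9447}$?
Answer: $- \frac{1}{9447} \approx -0.00010585$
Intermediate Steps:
$E{\left(b \right)} = 1$
$d{\left(L \right)} = 1$
$\frac{d{\left(-9 \right)}}{-9447} = 1 \frac{1}{-9447} = 1 \left(- \frac{1}{9447}\right) = - \frac{1}{9447}$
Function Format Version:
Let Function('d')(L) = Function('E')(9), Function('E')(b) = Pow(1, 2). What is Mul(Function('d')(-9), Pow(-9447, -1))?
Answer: Rational(-1, 9447) ≈ -0.00010585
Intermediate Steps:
Function('E')(b) = 1
Function('d')(L) = 1
Mul(Function('d')(-9), Pow(-9447, -1)) = Mul(1, Pow(-9447, -1)) = Mul(1, Rational(-1, 9447)) = Rational(-1, 9447)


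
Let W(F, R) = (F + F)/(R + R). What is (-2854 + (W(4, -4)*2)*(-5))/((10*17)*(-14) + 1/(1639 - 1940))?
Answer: 856044/716381 ≈ 1.1950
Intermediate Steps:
W(F, R) = F/R (W(F, R) = (2*F)/((2*R)) = (2*F)*(1/(2*R)) = F/R)
(-2854 + (W(4, -4)*2)*(-5))/((10*17)*(-14) + 1/(1639 - 1940)) = (-2854 + ((4/(-4))*2)*(-5))/((10*17)*(-14) + 1/(1639 - 1940)) = (-2854 + ((4*(-¼))*2)*(-5))/(170*(-14) + 1/(-301)) = (-2854 - 1*2*(-5))/(-2380 - 1/301) = (-2854 - 2*(-5))/(-716381/301) = (-2854 + 10)*(-301/716381) = -2844*(-301/716381) = 856044/716381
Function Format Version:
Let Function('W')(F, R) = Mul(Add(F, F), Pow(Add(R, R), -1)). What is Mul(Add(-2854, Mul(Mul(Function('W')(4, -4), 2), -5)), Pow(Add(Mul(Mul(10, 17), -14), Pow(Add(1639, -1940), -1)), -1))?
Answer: Rational(856044, 716381) ≈ 1.1950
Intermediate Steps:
Function('W')(F, R) = Mul(F, Pow(R, -1)) (Function('W')(F, R) = Mul(Mul(2, F), Pow(Mul(2, R), -1)) = Mul(Mul(2, F), Mul(Rational(1, 2), Pow(R, -1))) = Mul(F, Pow(R, -1)))
Mul(Add(-2854, Mul(Mul(Function('W')(4, -4), 2), -5)), Pow(Add(Mul(Mul(10, 17), -14), Pow(Add(1639, -1940), -1)), -1)) = Mul(Add(-2854, Mul(Mul(Mul(4, Pow(-4, -1)), 2), -5)), Pow(Add(Mul(Mul(10, 17), -14), Pow(Add(1639, -1940), -1)), -1)) = Mul(Add(-2854, Mul(Mul(Mul(4, Rational(-1, 4)), 2), -5)), Pow(Add(Mul(170, -14), Pow(-301, -1)), -1)) = Mul(Add(-2854, Mul(Mul(-1, 2), -5)), Pow(Add(-2380, Rational(-1, 301)), -1)) = Mul(Add(-2854, Mul(-2, -5)), Pow(Rational(-716381, 301), -1)) = Mul(Add(-2854, 10), Rational(-301, 716381)) = Mul(-2844, Rational(-301, 716381)) = Rational(856044, 716381)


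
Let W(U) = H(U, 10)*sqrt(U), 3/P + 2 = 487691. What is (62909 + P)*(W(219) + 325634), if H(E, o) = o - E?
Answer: 3330153337036912/162563 - 2137375235512*sqrt(219)/162563 ≈ 2.0291e+10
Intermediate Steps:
P = 1/162563 (P = 3/(-2 + 487691) = 3/487689 = 3*(1/487689) = 1/162563 ≈ 6.1515e-6)
W(U) = sqrt(U)*(10 - U) (W(U) = (10 - U)*sqrt(U) = sqrt(U)*(10 - U))
(62909 + P)*(W(219) + 325634) = (62909 + 1/162563)*(sqrt(219)*(10 - 1*219) + 325634) = 10226675768*(sqrt(219)*(10 - 219) + 325634)/162563 = 10226675768*(sqrt(219)*(-209) + 325634)/162563 = 10226675768*(-209*sqrt(219) + 325634)/162563 = 10226675768*(325634 - 209*sqrt(219))/162563 = 3330153337036912/162563 - 2137375235512*sqrt(219)/162563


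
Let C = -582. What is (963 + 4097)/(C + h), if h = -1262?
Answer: -1265/461 ≈ -2.7440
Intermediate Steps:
(963 + 4097)/(C + h) = (963 + 4097)/(-582 - 1262) = 5060/(-1844) = 5060*(-1/1844) = -1265/461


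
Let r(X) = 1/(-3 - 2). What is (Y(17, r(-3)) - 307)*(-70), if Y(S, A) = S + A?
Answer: 20314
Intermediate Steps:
r(X) = -1/5 (r(X) = 1/(-5) = -1/5)
Y(S, A) = A + S
(Y(17, r(-3)) - 307)*(-70) = ((-1/5 + 17) - 307)*(-70) = (84/5 - 307)*(-70) = -1451/5*(-70) = 20314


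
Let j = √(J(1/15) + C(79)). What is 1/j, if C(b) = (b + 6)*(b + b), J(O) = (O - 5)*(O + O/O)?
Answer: 15*√3020566/3020566 ≈ 0.0086307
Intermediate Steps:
J(O) = (1 + O)*(-5 + O) (J(O) = (-5 + O)*(O + 1) = (-5 + O)*(1 + O) = (1 + O)*(-5 + O))
C(b) = 2*b*(6 + b) (C(b) = (6 + b)*(2*b) = 2*b*(6 + b))
j = √3020566/15 (j = √((-5 + (1/15)² - 4/15) + 2*79*(6 + 79)) = √((-5 + (1/15)² - 4*1/15) + 2*79*85) = √((-5 + 1/225 - 4/15) + 13430) = √(-1184/225 + 13430) = √(3020566/225) = √3020566/15 ≈ 115.87)
1/j = 1/(√3020566/15) = 15*√3020566/3020566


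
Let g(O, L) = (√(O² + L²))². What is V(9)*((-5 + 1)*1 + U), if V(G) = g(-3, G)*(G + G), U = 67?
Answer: 102060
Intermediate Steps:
g(O, L) = L² + O² (g(O, L) = (√(L² + O²))² = L² + O²)
V(G) = 2*G*(9 + G²) (V(G) = (G² + (-3)²)*(G + G) = (G² + 9)*(2*G) = (9 + G²)*(2*G) = 2*G*(9 + G²))
V(9)*((-5 + 1)*1 + U) = (2*9*(9 + 9²))*((-5 + 1)*1 + 67) = (2*9*(9 + 81))*(-4*1 + 67) = (2*9*90)*(-4 + 67) = 1620*63 = 102060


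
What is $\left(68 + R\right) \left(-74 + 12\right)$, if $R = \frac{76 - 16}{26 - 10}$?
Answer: $- \frac{8897}{2} \approx -4448.5$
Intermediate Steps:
$R = \frac{15}{4}$ ($R = \frac{60}{16} = 60 \cdot \frac{1}{16} = \frac{15}{4} \approx 3.75$)
$\left(68 + R\right) \left(-74 + 12\right) = \left(68 + \frac{15}{4}\right) \left(-74 + 12\right) = \frac{287}{4} \left(-62\right) = - \frac{8897}{2}$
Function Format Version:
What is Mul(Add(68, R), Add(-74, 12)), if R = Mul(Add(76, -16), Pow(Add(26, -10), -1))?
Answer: Rational(-8897, 2) ≈ -4448.5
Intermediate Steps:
R = Rational(15, 4) (R = Mul(60, Pow(16, -1)) = Mul(60, Rational(1, 16)) = Rational(15, 4) ≈ 3.7500)
Mul(Add(68, R), Add(-74, 12)) = Mul(Add(68, Rational(15, 4)), Add(-74, 12)) = Mul(Rational(287, 4), -62) = Rational(-8897, 2)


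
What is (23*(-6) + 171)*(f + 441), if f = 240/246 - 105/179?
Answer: 106898682/7339 ≈ 14566.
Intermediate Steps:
f = 2855/7339 (f = 240*(1/246) - 105*1/179 = 40/41 - 105/179 = 2855/7339 ≈ 0.38902)
(23*(-6) + 171)*(f + 441) = (23*(-6) + 171)*(2855/7339 + 441) = (-138 + 171)*(3239354/7339) = 33*(3239354/7339) = 106898682/7339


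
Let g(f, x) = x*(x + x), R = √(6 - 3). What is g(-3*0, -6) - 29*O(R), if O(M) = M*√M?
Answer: 72 - 29*3^(¾) ≈ 5.8943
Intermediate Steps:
R = √3 ≈ 1.7320
g(f, x) = 2*x² (g(f, x) = x*(2*x) = 2*x²)
O(M) = M^(3/2)
g(-3*0, -6) - 29*O(R) = 2*(-6)² - 29*3^(¾) = 2*36 - 29*3^(¾) = 72 - 29*3^(¾)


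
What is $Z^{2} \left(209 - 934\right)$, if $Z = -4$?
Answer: $-11600$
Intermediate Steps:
$Z^{2} \left(209 - 934\right) = \left(-4\right)^{2} \left(209 - 934\right) = 16 \left(209 - 934\right) = 16 \left(-725\right) = -11600$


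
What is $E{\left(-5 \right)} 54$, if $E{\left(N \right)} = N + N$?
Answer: $-540$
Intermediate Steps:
$E{\left(N \right)} = 2 N$
$E{\left(-5 \right)} 54 = 2 \left(-5\right) 54 = \left(-10\right) 54 = -540$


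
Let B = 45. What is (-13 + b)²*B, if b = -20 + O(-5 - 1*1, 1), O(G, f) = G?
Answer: 68445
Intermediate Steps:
b = -26 (b = -20 + (-5 - 1*1) = -20 + (-5 - 1) = -20 - 6 = -26)
(-13 + b)²*B = (-13 - 26)²*45 = (-39)²*45 = 1521*45 = 68445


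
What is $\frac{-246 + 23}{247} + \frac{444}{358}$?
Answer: $\frac{14917}{44213} \approx 0.33739$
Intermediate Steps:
$\frac{-246 + 23}{247} + \frac{444}{358} = \left(-223\right) \frac{1}{247} + 444 \cdot \frac{1}{358} = - \frac{223}{247} + \frac{222}{179} = \frac{14917}{44213}$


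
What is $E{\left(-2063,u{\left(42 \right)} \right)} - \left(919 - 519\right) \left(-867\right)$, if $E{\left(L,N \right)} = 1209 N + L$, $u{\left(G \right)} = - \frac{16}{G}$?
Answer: $\frac{2409935}{7} \approx 3.4428 \cdot 10^{5}$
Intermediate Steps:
$E{\left(L,N \right)} = L + 1209 N$
$E{\left(-2063,u{\left(42 \right)} \right)} - \left(919 - 519\right) \left(-867\right) = \left(-2063 + 1209 \left(- \frac{16}{42}\right)\right) - \left(919 - 519\right) \left(-867\right) = \left(-2063 + 1209 \left(\left(-16\right) \frac{1}{42}\right)\right) - 400 \left(-867\right) = \left(-2063 + 1209 \left(- \frac{8}{21}\right)\right) - -346800 = \left(-2063 - \frac{3224}{7}\right) + 346800 = - \frac{17665}{7} + 346800 = \frac{2409935}{7}$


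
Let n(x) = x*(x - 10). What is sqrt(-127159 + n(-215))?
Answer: 8*I*sqrt(1231) ≈ 280.69*I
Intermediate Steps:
n(x) = x*(-10 + x)
sqrt(-127159 + n(-215)) = sqrt(-127159 - 215*(-10 - 215)) = sqrt(-127159 - 215*(-225)) = sqrt(-127159 + 48375) = sqrt(-78784) = 8*I*sqrt(1231)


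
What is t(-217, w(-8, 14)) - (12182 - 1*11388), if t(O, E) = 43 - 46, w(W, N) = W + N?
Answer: -797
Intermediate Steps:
w(W, N) = N + W
t(O, E) = -3
t(-217, w(-8, 14)) - (12182 - 1*11388) = -3 - (12182 - 1*11388) = -3 - (12182 - 11388) = -3 - 1*794 = -3 - 794 = -797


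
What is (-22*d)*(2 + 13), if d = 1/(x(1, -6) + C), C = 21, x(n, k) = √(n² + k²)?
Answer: -3465/202 + 165*√37/202 ≈ -12.185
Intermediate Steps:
x(n, k) = √(k² + n²)
d = 1/(21 + √37) (d = 1/(√((-6)² + 1²) + 21) = 1/(√(36 + 1) + 21) = 1/(√37 + 21) = 1/(21 + √37) ≈ 0.036924)
(-22*d)*(2 + 13) = (-22*(21/404 - √37/404))*(2 + 13) = (-231/202 + 11*√37/202)*15 = -3465/202 + 165*√37/202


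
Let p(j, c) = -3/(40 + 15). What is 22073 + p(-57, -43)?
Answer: 1214012/55 ≈ 22073.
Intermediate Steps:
p(j, c) = -3/55
22073 + p(-57, -43) = 22073 - 3/55 = 1214012/55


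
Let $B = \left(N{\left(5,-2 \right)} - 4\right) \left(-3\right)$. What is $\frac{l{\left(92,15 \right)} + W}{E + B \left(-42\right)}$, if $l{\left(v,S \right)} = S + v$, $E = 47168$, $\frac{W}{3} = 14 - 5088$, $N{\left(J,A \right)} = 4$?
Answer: $- \frac{15115}{47168} \approx -0.32045$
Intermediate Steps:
$W = -15222$ ($W = 3 \left(14 - 5088\right) = 3 \left(-5074\right) = -15222$)
$B = 0$ ($B = \left(4 - 4\right) \left(-3\right) = 0 \left(-3\right) = 0$)
$\frac{l{\left(92,15 \right)} + W}{E + B \left(-42\right)} = \frac{\left(15 + 92\right) - 15222}{47168 + 0 \left(-42\right)} = \frac{107 - 15222}{47168 + 0} = - \frac{15115}{47168}$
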